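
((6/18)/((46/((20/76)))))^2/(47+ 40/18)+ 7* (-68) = -161077004343/338397068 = -476.00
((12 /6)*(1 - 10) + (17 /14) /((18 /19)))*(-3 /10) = 4213 /840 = 5.02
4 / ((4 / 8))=8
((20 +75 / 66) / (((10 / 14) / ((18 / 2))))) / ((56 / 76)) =15903 / 44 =361.43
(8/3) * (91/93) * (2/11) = 1456/3069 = 0.47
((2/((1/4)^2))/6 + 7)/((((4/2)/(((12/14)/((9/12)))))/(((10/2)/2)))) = 370/21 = 17.62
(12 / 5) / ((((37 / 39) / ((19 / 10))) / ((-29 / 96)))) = -21489 / 14800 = -1.45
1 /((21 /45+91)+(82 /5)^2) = 75 /27032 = 0.00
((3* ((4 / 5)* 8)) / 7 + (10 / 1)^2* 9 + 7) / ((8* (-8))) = -31841 / 2240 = -14.21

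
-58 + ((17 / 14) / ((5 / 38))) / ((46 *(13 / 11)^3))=-204725947 / 3537170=-57.88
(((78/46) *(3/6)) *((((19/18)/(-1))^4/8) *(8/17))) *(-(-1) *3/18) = 1694173/164182464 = 0.01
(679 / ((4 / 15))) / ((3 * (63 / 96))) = 3880 / 3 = 1293.33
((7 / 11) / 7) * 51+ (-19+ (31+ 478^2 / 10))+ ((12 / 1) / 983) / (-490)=60573711293 / 2649185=22865.04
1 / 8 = 0.12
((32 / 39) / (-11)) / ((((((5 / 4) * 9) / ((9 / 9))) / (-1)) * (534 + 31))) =128 / 10907325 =0.00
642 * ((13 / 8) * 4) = 4173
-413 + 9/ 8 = -3295/ 8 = -411.88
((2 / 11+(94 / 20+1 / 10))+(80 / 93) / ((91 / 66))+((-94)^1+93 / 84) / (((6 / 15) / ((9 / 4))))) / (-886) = 2566470297 / 4398954560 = 0.58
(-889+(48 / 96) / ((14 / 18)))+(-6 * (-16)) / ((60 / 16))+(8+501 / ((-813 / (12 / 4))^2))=-4394160283 / 5140870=-854.75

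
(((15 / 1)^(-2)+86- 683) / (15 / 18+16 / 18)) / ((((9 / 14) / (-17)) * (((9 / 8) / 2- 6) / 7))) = -7161081088 / 606825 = -11800.90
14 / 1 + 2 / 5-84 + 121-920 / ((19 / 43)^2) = -8412623 / 1805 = -4660.73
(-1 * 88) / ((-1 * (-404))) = -22 / 101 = -0.22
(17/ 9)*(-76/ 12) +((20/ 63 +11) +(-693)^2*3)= 272301061/ 189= 1440746.35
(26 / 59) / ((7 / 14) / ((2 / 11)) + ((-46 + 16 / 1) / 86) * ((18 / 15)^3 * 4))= 111800 / 85963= 1.30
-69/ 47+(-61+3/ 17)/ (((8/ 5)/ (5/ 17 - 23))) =23408653/ 27166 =861.69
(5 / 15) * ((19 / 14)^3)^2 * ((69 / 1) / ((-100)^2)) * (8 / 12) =1082055263 / 112943040000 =0.01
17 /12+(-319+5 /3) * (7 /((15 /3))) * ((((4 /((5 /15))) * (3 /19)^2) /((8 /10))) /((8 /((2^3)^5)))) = -2947934215 /4332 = -680501.90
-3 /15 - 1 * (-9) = 44 /5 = 8.80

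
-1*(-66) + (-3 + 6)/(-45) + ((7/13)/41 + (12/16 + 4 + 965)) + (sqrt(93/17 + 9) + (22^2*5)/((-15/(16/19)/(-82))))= sqrt(4182)/17 + 7398495167/607620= 12179.99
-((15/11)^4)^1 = -50625/14641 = -3.46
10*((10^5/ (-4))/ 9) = -250000/ 9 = -27777.78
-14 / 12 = -7 / 6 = -1.17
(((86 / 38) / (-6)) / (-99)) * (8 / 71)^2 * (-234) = -35776 / 3160707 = -0.01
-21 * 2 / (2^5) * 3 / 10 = -63 / 160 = -0.39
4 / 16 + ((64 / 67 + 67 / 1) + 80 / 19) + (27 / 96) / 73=215356201 / 2973728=72.42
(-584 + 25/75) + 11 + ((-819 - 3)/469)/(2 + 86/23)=-17735777/30954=-572.97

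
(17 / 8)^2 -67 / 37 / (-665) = 4.52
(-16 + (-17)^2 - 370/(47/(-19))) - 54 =17323/47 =368.57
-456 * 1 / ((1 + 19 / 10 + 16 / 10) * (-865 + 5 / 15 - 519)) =304 / 4151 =0.07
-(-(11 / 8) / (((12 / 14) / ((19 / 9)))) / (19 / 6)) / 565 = 77 / 40680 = 0.00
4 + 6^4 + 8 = 1308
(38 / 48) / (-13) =-19 / 312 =-0.06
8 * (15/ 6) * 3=60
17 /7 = 2.43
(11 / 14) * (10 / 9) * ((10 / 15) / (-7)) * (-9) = 110 / 147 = 0.75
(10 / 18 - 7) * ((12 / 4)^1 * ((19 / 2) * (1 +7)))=-1469.33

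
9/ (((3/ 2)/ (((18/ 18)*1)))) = 6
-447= -447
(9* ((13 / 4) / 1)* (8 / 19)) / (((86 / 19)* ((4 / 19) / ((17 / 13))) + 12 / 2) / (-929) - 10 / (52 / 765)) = -1825607628 / 21808442869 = -0.08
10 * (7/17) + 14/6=329/51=6.45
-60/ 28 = -15/ 7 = -2.14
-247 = -247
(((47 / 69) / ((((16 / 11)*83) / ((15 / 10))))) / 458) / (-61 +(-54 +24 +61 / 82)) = -21197 / 103533713952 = -0.00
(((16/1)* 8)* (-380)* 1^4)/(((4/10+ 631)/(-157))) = 38182400/3157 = 12094.52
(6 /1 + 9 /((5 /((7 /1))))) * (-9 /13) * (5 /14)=-837 /182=-4.60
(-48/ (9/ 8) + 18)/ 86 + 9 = 1124/ 129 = 8.71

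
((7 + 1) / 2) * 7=28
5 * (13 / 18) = 65 / 18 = 3.61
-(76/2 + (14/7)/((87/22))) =-3350/87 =-38.51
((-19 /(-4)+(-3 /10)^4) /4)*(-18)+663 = 12831771 /20000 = 641.59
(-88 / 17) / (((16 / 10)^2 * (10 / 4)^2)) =-11 / 34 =-0.32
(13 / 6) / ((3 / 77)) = 1001 / 18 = 55.61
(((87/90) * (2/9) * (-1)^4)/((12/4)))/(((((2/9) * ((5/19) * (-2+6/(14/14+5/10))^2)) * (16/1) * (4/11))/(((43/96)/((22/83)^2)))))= 163221077/486604800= 0.34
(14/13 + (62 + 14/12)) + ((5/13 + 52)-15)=7927/78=101.63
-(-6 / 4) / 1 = 3 / 2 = 1.50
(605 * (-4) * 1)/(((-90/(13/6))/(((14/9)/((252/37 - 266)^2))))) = 2153437/1596303450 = 0.00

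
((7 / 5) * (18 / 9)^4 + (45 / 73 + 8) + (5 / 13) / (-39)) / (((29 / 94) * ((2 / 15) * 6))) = 134841167 / 1073319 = 125.63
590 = 590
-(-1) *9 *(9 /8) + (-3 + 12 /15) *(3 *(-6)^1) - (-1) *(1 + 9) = 2389 /40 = 59.72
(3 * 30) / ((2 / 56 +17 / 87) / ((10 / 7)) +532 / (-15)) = -313200 / 122861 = -2.55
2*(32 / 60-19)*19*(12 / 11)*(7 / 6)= -147364 / 165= -893.12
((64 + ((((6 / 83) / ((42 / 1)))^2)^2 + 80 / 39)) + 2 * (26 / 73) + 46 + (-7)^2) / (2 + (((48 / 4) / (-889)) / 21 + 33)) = 6664637771866315316 / 1441968542620195863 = 4.62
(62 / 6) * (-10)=-310 / 3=-103.33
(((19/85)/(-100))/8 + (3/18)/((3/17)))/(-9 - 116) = -577829/76500000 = -0.01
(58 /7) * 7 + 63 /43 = 2557 /43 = 59.47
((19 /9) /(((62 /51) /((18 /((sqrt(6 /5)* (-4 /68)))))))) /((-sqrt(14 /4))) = 259.29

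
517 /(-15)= -517 /15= -34.47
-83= -83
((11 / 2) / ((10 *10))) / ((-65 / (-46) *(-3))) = -253 / 19500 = -0.01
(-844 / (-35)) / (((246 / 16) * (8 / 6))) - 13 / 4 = -2.07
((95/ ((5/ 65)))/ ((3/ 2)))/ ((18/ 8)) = 9880/ 27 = 365.93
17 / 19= 0.89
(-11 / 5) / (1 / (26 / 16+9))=-187 / 8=-23.38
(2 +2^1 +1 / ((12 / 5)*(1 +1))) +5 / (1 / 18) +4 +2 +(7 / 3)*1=102.54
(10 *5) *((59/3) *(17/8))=25075/12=2089.58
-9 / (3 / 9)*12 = -324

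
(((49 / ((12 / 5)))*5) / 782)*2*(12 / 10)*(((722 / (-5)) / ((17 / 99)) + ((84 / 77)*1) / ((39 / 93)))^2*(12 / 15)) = 10175406541094088 / 57767913775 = 176142.88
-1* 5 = -5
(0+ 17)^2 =289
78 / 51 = 26 / 17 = 1.53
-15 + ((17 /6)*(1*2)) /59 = -2638 /177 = -14.90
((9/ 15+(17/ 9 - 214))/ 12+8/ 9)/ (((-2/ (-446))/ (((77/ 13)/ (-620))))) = 35.66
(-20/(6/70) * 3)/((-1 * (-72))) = -175/18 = -9.72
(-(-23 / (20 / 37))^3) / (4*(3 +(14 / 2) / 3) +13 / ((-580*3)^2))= 4664737241019 / 1291776260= 3611.10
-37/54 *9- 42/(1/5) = -1297/6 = -216.17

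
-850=-850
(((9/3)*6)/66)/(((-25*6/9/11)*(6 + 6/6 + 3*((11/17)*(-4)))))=153/650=0.24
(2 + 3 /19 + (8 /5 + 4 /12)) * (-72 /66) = -424 /95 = -4.46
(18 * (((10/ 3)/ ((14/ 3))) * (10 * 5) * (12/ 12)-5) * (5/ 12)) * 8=12900/ 7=1842.86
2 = 2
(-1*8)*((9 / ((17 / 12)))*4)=-3456 / 17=-203.29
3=3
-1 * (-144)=144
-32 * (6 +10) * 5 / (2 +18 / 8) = -10240 / 17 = -602.35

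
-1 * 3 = -3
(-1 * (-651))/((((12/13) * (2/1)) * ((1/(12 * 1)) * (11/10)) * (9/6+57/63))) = 1599.67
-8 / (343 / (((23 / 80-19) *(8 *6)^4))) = 3973349376 / 1715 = 2316821.79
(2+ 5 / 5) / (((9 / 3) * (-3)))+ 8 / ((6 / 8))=31 / 3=10.33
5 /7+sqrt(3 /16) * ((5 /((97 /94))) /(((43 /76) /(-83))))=5 /7 - 741190 * sqrt(3) /4171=-307.07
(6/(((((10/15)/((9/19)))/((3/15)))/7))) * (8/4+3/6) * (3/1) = 1701/38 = 44.76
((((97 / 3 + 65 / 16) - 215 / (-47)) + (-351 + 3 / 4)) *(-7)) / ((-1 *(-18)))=4884145 / 40608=120.28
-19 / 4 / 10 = -19 / 40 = -0.48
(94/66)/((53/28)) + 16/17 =50356/29733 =1.69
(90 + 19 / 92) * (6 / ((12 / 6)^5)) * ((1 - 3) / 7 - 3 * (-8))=2066451 / 5152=401.10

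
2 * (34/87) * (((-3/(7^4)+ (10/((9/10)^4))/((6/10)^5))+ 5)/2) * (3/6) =13080608598982/333033348501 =39.28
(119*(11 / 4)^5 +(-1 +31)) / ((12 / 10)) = 95978945 / 6144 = 15621.57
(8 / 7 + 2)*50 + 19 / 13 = 14433 / 91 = 158.60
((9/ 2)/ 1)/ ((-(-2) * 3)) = 3/ 4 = 0.75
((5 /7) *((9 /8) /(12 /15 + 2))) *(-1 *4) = -225 /196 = -1.15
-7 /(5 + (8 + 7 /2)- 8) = -14 /17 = -0.82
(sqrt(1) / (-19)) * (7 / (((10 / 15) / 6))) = -63 / 19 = -3.32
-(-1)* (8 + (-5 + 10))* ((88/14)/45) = 1.82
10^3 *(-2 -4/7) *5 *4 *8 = -2880000/7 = -411428.57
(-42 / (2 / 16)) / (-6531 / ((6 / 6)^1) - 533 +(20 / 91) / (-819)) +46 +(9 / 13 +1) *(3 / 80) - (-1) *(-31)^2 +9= 69544136290027 / 68441473880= 1016.11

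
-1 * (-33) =33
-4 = -4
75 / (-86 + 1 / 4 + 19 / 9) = -2700 / 3011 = -0.90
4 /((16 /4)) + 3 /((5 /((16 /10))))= 49 /25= 1.96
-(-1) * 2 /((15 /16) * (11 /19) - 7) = -608 /1963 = -0.31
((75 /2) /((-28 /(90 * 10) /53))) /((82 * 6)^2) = -99375 /376544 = -0.26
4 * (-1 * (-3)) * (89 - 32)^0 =12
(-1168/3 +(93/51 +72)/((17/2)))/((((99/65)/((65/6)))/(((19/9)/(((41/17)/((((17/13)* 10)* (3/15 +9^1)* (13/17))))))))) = -110786885300/508113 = -218035.92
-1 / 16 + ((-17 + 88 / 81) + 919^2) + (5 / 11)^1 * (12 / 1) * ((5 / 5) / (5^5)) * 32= 7524896660789 / 8910000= 844545.08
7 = 7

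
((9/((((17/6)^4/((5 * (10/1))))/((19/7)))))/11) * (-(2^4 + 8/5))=-17729280/584647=-30.32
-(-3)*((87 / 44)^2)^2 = 45.86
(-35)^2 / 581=175 / 83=2.11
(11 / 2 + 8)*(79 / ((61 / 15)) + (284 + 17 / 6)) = 1008819 / 244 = 4134.50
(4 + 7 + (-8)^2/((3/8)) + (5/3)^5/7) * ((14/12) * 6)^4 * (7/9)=749448140/2187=342683.19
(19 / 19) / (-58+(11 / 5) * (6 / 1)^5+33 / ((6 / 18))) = 5 / 85741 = 0.00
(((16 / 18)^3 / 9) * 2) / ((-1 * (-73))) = 0.00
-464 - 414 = -878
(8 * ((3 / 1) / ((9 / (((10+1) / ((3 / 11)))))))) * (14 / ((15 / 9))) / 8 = 1694 / 15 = 112.93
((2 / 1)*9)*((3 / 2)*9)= 243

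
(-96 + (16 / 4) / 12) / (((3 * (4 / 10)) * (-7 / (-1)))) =-205 / 18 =-11.39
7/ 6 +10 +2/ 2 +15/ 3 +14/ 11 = 1217/ 66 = 18.44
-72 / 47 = -1.53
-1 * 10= -10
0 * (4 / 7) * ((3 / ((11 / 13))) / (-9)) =0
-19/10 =-1.90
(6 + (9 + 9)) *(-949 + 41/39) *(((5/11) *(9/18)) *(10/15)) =-1478800/429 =-3447.09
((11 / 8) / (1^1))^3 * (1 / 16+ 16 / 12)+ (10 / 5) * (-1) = 40025 / 24576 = 1.63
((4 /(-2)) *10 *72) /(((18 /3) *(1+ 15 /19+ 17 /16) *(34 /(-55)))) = 668800 /4913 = 136.13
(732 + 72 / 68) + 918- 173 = 25127 / 17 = 1478.06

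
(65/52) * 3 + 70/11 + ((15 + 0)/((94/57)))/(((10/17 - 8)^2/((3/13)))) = 80239135/7903896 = 10.15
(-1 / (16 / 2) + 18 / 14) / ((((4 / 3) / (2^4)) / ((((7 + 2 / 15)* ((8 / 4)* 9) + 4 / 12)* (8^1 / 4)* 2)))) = 50206 / 7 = 7172.29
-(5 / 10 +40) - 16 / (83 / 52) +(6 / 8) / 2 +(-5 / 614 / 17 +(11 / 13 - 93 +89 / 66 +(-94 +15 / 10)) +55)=-265302434377 / 1486663464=-178.45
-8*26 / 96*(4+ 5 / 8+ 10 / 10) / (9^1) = -65 / 48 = -1.35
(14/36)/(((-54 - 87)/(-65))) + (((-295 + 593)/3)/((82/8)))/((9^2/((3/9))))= 615733/2809566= 0.22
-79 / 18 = -4.39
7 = 7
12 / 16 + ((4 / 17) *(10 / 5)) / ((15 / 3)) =287 / 340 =0.84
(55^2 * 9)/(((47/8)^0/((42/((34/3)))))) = 1715175/17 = 100892.65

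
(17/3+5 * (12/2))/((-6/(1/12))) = -107/216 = -0.50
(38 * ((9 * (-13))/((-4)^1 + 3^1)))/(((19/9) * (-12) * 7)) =-351/14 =-25.07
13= 13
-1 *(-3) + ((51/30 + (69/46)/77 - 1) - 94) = -34758/385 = -90.28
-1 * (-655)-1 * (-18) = 673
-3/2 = -1.50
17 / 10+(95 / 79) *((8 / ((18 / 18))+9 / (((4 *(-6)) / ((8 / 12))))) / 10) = 8317 / 3160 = 2.63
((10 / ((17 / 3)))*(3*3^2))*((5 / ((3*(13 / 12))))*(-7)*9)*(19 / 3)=-6463800 / 221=-29247.96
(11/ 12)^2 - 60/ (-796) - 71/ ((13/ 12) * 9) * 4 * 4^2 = -173276045/ 372528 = -465.14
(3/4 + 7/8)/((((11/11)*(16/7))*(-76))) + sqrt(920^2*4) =17899429/9728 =1839.99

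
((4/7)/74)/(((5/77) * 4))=11/370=0.03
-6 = -6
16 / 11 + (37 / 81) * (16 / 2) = 4552 / 891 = 5.11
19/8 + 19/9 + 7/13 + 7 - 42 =-28057/936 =-29.98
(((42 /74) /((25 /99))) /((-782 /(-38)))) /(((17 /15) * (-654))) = -39501 /268073510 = -0.00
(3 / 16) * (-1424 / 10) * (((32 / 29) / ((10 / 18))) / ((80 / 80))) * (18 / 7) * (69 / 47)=-47752416 / 238525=-200.20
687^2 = 471969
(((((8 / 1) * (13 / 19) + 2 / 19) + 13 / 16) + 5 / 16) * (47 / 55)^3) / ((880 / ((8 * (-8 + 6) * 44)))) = -105795637 / 31611250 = -3.35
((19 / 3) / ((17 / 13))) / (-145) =-247 / 7395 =-0.03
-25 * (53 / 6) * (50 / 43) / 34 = -33125 / 4386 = -7.55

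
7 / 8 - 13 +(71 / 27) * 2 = -1483 / 216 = -6.87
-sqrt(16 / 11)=-1.21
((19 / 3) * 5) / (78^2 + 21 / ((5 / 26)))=475 / 92898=0.01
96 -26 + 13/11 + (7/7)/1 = 794/11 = 72.18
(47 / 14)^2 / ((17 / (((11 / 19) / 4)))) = 24299 / 253232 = 0.10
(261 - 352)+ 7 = -84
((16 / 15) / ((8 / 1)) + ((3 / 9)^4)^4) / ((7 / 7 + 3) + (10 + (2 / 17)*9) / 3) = 487862923 / 28123857720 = 0.02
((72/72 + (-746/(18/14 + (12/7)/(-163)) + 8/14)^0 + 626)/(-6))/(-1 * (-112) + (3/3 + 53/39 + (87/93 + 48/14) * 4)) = -442897/557776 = -0.79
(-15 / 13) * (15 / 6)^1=-75 / 26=-2.88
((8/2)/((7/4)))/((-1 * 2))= -8/7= -1.14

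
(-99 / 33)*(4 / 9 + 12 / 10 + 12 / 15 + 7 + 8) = -157 / 3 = -52.33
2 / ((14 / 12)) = 12 / 7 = 1.71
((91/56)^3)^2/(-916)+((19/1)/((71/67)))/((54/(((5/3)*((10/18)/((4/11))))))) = 10257841154569/12428573147136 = 0.83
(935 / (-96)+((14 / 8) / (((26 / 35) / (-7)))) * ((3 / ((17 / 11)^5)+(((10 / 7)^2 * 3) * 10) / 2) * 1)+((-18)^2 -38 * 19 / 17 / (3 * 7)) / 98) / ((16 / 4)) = -8055132847823 / 62337401728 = -129.22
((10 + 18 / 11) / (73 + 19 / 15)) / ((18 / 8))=1280 / 18381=0.07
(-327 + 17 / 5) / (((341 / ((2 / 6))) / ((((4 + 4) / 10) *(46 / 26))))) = -148856 / 332475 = -0.45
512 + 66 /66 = 513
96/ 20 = 24/ 5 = 4.80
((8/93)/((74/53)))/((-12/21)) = -371/3441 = -0.11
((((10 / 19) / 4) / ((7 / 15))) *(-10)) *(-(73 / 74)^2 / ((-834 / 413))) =-39301375 / 28924232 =-1.36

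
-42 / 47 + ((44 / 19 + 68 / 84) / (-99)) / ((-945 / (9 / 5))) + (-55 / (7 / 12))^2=176814267991 / 19891575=8888.90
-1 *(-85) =85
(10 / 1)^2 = 100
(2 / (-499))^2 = 0.00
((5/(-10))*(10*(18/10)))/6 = -3/2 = -1.50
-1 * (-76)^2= -5776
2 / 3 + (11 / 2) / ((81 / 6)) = 29 / 27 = 1.07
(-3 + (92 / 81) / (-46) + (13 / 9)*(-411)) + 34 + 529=-2729 / 81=-33.69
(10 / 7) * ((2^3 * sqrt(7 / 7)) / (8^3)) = 5 / 224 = 0.02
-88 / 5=-17.60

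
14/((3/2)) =28/3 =9.33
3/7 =0.43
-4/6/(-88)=1/132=0.01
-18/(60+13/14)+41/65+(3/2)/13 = 49981/110890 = 0.45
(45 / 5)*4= 36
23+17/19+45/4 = 2671/76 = 35.14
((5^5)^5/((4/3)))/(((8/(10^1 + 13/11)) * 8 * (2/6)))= 329911708831787109375/2816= 117156146602197126.91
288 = 288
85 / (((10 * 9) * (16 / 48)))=17 / 6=2.83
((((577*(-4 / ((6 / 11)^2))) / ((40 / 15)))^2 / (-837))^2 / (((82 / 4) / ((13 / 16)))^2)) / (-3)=-4015424259634930877449 / 75017886584537088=-53526.22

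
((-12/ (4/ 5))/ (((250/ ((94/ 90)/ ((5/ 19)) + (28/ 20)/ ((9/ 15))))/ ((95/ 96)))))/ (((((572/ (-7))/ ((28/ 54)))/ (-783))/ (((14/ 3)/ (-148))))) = 133996037/ 2285712000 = 0.06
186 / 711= 62 / 237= 0.26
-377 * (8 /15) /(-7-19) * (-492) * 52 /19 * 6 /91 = -456576 /665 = -686.58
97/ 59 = 1.64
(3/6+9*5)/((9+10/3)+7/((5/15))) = 1.36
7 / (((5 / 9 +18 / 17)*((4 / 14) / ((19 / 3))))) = 2499 / 26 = 96.12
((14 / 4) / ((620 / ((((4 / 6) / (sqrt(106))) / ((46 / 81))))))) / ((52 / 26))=189*sqrt(106) / 6046240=0.00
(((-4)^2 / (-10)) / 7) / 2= -0.11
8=8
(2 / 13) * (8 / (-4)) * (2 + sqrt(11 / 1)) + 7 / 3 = 67 / 39 - 4 * sqrt(11) / 13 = 0.70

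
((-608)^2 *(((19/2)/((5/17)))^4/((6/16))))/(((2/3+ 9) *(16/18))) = 2263287759552576/18125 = 124871048802.90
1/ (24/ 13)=13/ 24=0.54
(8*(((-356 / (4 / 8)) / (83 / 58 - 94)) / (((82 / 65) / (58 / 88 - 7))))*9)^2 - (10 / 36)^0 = 268812433490933231 / 34693905169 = 7748116.92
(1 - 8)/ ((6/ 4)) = -14/ 3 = -4.67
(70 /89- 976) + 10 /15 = -260204 /267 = -974.55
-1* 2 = -2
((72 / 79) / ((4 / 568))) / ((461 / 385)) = 3936240 / 36419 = 108.08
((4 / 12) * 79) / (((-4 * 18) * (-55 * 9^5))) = 79 / 701502120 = 0.00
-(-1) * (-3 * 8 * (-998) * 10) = 239520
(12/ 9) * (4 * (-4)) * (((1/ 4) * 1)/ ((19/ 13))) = -208/ 57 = -3.65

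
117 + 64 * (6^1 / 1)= 501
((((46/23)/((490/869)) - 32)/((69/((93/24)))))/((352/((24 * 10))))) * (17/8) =-3673717/1586816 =-2.32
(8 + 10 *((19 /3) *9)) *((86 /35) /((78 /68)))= 1690072 /1365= 1238.15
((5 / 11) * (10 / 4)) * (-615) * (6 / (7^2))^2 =-276750 / 26411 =-10.48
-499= -499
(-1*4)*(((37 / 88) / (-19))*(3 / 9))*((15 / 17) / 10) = 37 / 14212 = 0.00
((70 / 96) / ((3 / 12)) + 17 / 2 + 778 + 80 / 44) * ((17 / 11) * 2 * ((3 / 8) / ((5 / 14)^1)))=2567.92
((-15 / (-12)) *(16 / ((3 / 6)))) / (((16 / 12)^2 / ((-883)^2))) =35086005 / 2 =17543002.50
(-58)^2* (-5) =-16820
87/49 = 1.78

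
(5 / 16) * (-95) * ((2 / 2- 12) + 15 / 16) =76475 / 256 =298.73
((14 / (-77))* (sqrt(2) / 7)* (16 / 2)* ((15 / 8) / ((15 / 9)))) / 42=-3* sqrt(2) / 539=-0.01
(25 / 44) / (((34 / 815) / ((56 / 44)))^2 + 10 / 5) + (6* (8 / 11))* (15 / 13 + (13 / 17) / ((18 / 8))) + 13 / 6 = 5679967967675 / 633314580756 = 8.97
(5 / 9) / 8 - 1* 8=-571 / 72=-7.93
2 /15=0.13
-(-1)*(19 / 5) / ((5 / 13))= 247 / 25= 9.88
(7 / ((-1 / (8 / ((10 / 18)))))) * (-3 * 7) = 10584 / 5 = 2116.80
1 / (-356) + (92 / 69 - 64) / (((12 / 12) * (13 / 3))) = -66941 / 4628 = -14.46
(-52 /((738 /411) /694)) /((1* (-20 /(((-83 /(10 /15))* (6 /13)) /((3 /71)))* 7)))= -280147327 /1435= -195224.62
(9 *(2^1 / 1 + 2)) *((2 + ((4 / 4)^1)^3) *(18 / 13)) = 1944 / 13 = 149.54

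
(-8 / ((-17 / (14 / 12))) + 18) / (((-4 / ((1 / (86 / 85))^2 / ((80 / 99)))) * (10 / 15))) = -92565 / 11008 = -8.41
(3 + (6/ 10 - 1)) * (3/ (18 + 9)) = 13/ 45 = 0.29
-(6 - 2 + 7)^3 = -1331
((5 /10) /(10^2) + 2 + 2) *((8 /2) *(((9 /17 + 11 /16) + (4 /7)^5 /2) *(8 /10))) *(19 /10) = 86784536439 /2857190000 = 30.37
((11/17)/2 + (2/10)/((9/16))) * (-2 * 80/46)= -8312/3519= -2.36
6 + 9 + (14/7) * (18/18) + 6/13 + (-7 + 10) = 266/13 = 20.46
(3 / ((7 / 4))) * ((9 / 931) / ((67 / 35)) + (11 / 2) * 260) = 152913300 / 62377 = 2451.44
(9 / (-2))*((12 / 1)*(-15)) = 810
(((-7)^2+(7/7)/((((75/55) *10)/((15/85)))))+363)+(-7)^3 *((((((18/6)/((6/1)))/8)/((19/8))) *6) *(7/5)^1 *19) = -874299/850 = -1028.59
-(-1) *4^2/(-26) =-8/13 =-0.62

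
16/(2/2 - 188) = -16/187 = -0.09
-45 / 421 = -0.11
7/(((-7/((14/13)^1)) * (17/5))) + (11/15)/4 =-1769/13260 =-0.13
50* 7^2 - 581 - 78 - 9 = 1782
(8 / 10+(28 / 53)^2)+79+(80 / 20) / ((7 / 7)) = 1180891 / 14045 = 84.08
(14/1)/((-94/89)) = -623/47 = -13.26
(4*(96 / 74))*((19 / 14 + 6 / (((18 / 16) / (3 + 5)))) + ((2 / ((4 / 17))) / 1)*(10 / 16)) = 66308 / 259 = 256.02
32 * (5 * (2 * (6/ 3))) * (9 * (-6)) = -34560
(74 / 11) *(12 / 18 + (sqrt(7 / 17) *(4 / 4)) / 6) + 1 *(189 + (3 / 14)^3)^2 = 37 *sqrt(119) / 561 + 8877802899145 / 248474688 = 35729.92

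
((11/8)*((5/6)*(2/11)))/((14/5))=25/336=0.07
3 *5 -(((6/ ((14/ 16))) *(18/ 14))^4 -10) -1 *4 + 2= -34695926953/ 5764801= -6018.58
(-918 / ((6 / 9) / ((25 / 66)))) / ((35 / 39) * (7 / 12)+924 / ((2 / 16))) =-2685150 / 38056711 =-0.07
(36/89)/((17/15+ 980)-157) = 270/550109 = 0.00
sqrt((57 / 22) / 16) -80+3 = -77+sqrt(1254) / 88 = -76.60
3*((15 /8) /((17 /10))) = 225 /68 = 3.31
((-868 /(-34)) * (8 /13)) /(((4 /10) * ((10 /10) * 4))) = 2170 /221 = 9.82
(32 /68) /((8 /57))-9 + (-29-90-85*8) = -13679 /17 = -804.65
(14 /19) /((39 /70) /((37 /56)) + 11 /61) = 157990 /219469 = 0.72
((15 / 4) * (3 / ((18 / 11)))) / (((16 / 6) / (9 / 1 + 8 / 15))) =1573 / 64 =24.58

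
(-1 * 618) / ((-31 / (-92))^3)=-481229184 / 29791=-16153.51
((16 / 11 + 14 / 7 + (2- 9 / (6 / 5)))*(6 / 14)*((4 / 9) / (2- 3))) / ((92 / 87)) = 1305 / 3542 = 0.37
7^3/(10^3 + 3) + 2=2349/1003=2.34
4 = 4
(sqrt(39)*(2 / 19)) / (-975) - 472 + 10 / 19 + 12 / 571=-5114790 / 10849 - 2*sqrt(39) / 18525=-471.45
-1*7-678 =-685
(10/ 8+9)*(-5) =-205/ 4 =-51.25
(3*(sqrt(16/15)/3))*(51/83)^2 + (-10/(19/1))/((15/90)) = -60/19 + 3468*sqrt(15)/34445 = -2.77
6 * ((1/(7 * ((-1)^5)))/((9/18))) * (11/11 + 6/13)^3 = -82308/15379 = -5.35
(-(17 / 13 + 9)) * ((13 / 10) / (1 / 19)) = -1273 / 5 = -254.60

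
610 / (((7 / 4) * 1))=2440 / 7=348.57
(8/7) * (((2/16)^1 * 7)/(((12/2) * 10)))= 1/60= 0.02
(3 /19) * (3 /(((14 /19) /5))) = 45 /14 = 3.21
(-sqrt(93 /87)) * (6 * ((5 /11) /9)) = -10 * sqrt(899) /957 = -0.31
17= 17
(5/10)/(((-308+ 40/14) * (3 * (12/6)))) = -7/25632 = -0.00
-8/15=-0.53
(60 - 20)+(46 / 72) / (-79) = 39.99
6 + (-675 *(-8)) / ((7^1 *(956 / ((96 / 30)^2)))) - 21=-11271 / 1673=-6.74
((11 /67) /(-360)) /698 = -11 /16835760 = -0.00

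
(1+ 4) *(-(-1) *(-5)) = -25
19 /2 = 9.50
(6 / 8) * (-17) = -51 / 4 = -12.75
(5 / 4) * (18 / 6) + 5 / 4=5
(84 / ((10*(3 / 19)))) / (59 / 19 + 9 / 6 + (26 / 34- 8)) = -171836 / 8495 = -20.23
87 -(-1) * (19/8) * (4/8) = 88.19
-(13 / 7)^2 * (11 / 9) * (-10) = 18590 / 441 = 42.15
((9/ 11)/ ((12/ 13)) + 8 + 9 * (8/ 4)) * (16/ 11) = 4732/ 121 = 39.11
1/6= 0.17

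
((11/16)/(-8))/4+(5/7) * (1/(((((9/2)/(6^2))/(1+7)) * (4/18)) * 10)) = 73651/3584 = 20.55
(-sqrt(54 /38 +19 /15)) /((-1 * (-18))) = -sqrt(218310) /5130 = -0.09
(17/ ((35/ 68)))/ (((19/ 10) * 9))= 1.93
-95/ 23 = -4.13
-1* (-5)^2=-25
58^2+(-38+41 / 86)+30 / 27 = 2575553 / 774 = 3327.59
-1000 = -1000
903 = 903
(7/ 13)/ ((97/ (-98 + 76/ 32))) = -5355/ 10088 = -0.53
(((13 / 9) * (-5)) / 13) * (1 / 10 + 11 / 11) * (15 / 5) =-11 / 6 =-1.83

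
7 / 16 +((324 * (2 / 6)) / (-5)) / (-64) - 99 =-3929 / 40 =-98.22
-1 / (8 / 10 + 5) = -5 / 29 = -0.17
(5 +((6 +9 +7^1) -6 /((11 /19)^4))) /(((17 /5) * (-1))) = 1933095 /248897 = 7.77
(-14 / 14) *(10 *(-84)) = 840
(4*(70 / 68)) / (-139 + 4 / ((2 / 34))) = -70 / 1207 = -0.06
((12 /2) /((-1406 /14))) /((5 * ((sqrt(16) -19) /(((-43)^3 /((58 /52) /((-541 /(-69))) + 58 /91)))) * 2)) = -54798927638 /1349109725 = -40.62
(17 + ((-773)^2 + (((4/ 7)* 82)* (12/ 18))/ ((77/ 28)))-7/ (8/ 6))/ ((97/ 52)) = 7177795937/ 22407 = 320337.21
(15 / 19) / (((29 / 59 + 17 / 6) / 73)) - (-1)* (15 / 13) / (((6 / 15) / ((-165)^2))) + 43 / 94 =1073310682076 / 13663793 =78551.44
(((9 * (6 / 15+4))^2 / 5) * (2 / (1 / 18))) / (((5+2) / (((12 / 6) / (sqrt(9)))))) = 940896 / 875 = 1075.31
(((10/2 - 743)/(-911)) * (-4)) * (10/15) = -1968/911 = -2.16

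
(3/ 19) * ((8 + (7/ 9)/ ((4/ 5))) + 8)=611/ 228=2.68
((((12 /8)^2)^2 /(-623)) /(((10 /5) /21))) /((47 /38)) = -4617 /66928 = -0.07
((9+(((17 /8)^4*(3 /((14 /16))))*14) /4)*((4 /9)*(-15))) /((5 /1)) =-86593 /256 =-338.25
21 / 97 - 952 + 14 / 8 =-950.03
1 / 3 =0.33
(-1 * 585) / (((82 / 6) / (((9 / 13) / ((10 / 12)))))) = -1458 / 41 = -35.56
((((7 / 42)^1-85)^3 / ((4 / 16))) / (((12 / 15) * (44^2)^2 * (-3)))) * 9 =659361145 / 269862912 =2.44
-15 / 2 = -7.50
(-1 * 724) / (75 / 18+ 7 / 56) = -17376 / 103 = -168.70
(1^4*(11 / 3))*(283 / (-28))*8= -6226 / 21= -296.48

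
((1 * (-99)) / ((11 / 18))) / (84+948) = -27 / 172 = -0.16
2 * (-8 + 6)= -4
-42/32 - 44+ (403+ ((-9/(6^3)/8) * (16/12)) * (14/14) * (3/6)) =103013/288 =357.68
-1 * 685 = -685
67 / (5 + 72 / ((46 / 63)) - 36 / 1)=0.99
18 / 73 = 0.25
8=8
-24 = -24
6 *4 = 24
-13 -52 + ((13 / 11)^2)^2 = -923104 / 14641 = -63.05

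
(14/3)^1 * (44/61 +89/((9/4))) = 187.96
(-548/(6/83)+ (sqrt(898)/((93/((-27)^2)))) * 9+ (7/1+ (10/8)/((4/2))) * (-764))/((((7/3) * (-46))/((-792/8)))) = -1137609/92+ 649539 * sqrt(898)/9982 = -10415.35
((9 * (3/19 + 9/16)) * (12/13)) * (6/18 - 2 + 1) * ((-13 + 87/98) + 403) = -75503097/48412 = -1559.59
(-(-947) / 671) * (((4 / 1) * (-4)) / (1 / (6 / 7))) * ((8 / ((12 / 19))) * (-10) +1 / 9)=34516256 / 14091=2449.52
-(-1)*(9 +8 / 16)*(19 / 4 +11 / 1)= 1197 / 8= 149.62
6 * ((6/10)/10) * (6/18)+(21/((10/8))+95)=2798/25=111.92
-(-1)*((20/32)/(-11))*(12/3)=-5/22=-0.23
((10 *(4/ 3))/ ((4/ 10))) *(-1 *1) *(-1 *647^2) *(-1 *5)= -209304500/ 3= -69768166.67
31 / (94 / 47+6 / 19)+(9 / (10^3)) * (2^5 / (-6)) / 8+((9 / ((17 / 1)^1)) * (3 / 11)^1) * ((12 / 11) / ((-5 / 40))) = 3116426 / 257125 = 12.12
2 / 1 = 2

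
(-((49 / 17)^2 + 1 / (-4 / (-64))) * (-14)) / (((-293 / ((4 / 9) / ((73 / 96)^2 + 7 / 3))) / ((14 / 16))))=-352486400 / 2272137941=-0.16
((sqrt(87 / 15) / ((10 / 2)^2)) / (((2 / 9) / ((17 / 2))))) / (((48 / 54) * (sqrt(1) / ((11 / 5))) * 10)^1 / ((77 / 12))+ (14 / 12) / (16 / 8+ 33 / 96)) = 1166319 * sqrt(145) / 4297280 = 3.27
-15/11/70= -3/154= -0.02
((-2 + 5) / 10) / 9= 1 / 30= 0.03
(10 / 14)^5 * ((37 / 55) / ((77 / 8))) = 185000 / 14235529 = 0.01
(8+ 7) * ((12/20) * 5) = 45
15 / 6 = 5 / 2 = 2.50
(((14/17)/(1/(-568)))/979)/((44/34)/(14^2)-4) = 779296/6513287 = 0.12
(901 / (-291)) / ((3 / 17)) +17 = -0.55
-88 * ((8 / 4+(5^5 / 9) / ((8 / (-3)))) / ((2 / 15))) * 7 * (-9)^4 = 7772455845 / 2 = 3886227922.50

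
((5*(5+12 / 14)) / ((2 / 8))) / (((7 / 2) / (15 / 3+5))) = 16400 / 49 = 334.69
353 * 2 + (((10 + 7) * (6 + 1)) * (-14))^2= 2776262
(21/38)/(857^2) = 21/27909062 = 0.00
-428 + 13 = -415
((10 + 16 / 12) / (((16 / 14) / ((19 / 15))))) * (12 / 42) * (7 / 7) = 323 / 90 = 3.59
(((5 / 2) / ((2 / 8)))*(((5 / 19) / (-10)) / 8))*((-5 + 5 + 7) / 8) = -35 / 1216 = -0.03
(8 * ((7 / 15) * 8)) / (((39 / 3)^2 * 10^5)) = 14 / 7921875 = 0.00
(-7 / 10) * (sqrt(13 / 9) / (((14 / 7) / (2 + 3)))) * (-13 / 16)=91 * sqrt(13) / 192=1.71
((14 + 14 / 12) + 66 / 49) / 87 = 4855 / 25578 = 0.19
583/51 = 11.43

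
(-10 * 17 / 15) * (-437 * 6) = 29716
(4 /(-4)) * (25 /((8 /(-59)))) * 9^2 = 119475 /8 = 14934.38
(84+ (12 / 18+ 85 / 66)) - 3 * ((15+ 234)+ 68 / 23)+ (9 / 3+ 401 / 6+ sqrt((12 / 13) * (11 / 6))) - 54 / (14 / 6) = -621.92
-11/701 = -0.02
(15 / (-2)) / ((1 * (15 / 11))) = -11 / 2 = -5.50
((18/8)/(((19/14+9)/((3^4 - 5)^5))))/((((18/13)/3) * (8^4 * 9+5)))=24721372416/763715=32369.89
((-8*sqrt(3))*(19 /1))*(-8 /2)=608*sqrt(3)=1053.09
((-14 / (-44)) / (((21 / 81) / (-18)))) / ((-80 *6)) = 81 / 1760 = 0.05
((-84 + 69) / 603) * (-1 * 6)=10 / 67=0.15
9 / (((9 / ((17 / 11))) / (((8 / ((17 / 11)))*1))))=8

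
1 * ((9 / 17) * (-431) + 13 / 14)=-54085 / 238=-227.25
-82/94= -41/47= -0.87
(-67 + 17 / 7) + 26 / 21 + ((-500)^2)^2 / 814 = 93749922670 / 1221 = 76781263.45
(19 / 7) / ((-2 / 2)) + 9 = 44 / 7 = 6.29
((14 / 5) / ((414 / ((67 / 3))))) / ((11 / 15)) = 469 / 2277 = 0.21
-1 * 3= -3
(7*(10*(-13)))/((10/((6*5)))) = -2730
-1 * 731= -731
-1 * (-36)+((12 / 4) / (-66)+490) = 11571 / 22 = 525.95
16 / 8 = 2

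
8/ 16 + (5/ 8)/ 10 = 9/ 16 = 0.56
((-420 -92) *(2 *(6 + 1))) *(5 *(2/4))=-17920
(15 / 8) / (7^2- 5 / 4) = 15 / 382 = 0.04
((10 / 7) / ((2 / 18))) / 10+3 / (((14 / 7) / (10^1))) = 114 / 7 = 16.29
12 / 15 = 4 / 5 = 0.80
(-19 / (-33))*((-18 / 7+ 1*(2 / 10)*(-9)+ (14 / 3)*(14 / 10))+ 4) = 3.55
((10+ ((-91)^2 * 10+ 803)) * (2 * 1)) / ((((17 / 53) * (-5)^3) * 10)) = -260707 / 625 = -417.13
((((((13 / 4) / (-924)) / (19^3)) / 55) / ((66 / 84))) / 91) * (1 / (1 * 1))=-1 / 7668636360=-0.00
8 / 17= 0.47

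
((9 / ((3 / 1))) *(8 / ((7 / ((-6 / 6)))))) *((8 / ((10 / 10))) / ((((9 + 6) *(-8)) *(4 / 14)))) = 4 / 5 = 0.80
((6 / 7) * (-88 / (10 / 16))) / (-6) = 704 / 35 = 20.11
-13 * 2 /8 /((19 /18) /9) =-1053 /38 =-27.71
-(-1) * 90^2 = 8100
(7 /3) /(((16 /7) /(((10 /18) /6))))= 245 /2592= 0.09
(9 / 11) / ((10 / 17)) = 153 / 110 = 1.39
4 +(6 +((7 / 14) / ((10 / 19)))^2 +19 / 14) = 34327 / 2800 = 12.26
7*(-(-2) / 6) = 7 / 3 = 2.33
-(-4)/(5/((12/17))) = 48/85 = 0.56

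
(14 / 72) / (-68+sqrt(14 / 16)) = -952 / 332865 - 7*sqrt(14) / 665730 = -0.00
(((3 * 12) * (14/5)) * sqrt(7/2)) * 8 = 2016 * sqrt(14)/5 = 1508.64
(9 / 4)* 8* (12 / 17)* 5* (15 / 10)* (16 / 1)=25920 / 17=1524.71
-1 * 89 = -89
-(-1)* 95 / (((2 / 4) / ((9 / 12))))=285 / 2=142.50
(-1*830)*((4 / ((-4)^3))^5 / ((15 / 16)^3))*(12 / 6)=83 / 43200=0.00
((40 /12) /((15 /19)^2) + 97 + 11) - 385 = -36673 /135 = -271.65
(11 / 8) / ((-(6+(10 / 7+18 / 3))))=-0.10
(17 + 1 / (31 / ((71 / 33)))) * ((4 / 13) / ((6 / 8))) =279392 / 39897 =7.00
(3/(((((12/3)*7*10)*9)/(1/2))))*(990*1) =33/56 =0.59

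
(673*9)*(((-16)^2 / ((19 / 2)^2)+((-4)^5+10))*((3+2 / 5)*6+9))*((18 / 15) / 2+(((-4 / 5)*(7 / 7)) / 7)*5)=-9286144182 / 1805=-5144678.22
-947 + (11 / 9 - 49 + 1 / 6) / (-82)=-1396915 / 1476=-946.42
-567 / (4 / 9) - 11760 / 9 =-30989 / 12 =-2582.42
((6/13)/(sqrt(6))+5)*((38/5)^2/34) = 722*sqrt(6)/5525+722/85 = 8.81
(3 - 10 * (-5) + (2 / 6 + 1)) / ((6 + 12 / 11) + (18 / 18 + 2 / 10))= 8965 / 1368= 6.55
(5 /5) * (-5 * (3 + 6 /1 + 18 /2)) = -90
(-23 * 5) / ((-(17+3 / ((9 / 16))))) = 345 / 67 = 5.15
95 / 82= 1.16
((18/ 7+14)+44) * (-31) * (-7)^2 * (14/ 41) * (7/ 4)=-2254196/ 41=-54980.39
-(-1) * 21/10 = 21/10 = 2.10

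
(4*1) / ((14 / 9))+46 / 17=5.28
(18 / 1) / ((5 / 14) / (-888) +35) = 223776 / 435115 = 0.51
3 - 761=-758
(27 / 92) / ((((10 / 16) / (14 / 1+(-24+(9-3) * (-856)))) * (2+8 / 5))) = -15438 / 23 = -671.22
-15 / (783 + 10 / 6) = -45 / 2354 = -0.02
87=87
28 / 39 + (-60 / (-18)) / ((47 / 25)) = 1522 / 611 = 2.49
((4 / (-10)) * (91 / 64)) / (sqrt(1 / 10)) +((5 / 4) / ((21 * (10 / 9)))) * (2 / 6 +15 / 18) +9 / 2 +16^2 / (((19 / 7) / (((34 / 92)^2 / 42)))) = 2349137 / 482448-91 * sqrt(10) / 160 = 3.07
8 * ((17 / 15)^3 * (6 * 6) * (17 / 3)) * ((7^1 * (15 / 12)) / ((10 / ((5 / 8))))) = 584647 / 450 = 1299.22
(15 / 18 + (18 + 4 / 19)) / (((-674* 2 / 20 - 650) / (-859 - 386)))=4504825 / 136306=33.05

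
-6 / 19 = -0.32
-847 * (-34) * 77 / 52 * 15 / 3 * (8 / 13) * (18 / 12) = 33261690 / 169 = 196814.73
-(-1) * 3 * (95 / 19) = 15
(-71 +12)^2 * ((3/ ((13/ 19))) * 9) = 137365.62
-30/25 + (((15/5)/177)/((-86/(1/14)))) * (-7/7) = -426211/355180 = -1.20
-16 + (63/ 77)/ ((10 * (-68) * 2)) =-239369/ 14960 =-16.00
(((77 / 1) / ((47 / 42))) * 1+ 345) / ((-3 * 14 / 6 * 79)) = -19449 / 25991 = -0.75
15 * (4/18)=3.33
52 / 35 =1.49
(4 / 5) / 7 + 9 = 319 / 35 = 9.11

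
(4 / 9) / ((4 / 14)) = 1.56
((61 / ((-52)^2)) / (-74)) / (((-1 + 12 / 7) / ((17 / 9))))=-7259 / 9004320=-0.00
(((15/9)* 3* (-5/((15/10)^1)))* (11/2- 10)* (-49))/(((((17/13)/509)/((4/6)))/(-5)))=81058250/17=4768132.35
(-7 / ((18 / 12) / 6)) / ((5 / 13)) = -364 / 5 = -72.80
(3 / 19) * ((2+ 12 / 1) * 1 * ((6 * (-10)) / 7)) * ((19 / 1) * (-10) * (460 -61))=1436400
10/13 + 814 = 10592/13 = 814.77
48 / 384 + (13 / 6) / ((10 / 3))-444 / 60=-6.62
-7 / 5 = -1.40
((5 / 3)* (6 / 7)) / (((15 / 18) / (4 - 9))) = -60 / 7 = -8.57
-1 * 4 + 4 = 0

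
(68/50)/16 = 17/200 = 0.08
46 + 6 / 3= 48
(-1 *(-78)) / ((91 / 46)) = 276 / 7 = 39.43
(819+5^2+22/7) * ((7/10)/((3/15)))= 2965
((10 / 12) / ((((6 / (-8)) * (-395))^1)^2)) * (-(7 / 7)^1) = -8 / 842535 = -0.00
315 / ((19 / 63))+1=19864 / 19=1045.47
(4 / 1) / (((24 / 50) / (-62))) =-1550 / 3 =-516.67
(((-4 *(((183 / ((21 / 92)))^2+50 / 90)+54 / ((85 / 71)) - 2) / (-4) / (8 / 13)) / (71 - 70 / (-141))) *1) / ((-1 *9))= -14722022276299 / 9069270840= -1623.29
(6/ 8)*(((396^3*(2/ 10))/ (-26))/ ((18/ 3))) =-3881196/ 65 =-59710.71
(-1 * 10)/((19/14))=-7.37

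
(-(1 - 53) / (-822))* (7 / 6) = -91 / 1233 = -0.07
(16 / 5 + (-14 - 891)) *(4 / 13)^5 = -4617216 / 1856465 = -2.49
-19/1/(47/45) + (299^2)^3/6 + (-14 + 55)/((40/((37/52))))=34926762190694943577/293280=119090160224682.70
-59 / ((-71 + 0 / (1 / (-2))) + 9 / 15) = 295 / 352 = 0.84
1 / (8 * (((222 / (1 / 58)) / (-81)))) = -27 / 34336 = -0.00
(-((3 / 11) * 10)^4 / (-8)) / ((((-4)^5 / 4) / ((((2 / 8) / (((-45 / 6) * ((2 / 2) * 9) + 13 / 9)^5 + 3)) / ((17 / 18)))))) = 5380840125 / 946343746715994450824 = 0.00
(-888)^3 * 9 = -6302043648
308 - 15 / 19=307.21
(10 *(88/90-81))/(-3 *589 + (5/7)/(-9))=25207/55663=0.45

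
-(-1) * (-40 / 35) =-8 / 7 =-1.14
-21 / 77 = -3 / 11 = -0.27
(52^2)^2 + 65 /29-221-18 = 212029998 /29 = 7311379.24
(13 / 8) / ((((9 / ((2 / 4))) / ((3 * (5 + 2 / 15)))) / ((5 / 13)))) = 77 / 144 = 0.53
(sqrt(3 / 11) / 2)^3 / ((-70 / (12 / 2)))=-9* sqrt(33) / 33880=-0.00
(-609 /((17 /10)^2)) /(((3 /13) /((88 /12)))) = -5805800 /867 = -6696.42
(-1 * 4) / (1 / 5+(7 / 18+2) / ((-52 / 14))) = 9360 / 1037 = 9.03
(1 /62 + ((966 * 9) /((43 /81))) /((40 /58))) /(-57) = -8330116 /19995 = -416.61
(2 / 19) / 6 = 1 / 57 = 0.02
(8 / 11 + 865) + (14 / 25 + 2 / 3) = 715237 / 825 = 866.95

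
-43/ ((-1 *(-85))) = -43/ 85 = -0.51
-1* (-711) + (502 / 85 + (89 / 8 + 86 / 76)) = 9420779 / 12920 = 729.16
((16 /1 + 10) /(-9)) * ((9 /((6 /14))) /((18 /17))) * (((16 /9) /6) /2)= -6188 /729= -8.49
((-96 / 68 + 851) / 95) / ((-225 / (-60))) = 57772 / 24225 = 2.38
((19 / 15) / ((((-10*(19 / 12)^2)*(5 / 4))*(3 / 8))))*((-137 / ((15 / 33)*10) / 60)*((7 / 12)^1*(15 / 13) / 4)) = 21098 / 2315625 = 0.01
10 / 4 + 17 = 19.50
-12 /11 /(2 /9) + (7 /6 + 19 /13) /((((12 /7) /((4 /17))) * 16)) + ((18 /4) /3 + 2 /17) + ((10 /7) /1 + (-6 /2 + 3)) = -9019249 /4900896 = -1.84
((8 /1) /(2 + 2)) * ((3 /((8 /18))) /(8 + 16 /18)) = 243 /160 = 1.52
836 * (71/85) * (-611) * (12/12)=-36266516/85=-426664.89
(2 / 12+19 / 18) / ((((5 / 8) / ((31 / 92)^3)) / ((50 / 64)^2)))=0.05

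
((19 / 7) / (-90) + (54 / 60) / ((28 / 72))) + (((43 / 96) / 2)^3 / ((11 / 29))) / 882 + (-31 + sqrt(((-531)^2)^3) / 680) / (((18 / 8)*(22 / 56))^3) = 675391519568032162321 / 2118802648596480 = 318760.94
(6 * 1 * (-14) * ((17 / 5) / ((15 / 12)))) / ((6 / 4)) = -3808 / 25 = -152.32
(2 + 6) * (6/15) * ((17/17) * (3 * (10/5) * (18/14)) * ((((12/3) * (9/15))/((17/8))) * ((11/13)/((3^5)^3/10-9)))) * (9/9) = 202752/12332011055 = 0.00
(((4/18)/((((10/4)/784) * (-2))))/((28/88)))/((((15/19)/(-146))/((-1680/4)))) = -382767616/45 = -8505947.02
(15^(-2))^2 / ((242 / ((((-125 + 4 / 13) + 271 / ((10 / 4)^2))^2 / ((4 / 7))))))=0.00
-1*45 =-45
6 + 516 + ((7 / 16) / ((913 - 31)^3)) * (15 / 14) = 3820366093829 / 7318708992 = 522.00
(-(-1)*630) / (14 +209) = 630 / 223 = 2.83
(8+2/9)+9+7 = 218/9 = 24.22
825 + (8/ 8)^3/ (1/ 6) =831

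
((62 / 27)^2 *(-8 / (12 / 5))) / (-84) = 9610 / 45927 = 0.21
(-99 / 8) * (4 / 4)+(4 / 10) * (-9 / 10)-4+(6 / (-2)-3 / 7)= -28229 / 1400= -20.16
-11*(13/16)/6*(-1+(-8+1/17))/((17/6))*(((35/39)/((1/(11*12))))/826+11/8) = 1947253/272816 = 7.14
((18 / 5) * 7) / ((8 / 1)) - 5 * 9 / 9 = -37 / 20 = -1.85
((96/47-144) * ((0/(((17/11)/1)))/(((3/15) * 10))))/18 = 0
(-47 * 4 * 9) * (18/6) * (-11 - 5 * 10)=309636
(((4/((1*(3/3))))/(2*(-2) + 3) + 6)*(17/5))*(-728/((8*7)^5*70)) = -0.00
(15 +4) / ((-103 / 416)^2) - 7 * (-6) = 3733642 / 10609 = 351.93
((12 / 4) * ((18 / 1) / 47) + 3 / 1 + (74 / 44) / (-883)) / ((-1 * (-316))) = 3786331 / 288514952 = 0.01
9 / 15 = 3 / 5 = 0.60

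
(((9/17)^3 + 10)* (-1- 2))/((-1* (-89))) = -149577/437257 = -0.34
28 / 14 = 2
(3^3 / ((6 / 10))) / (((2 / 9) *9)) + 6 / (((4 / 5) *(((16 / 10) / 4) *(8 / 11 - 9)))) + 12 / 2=9549 / 364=26.23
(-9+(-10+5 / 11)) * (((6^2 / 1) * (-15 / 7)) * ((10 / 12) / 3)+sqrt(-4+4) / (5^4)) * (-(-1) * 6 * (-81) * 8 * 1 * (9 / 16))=-66922200 / 77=-869119.48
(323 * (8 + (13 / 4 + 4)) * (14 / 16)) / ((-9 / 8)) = -137921 / 36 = -3831.14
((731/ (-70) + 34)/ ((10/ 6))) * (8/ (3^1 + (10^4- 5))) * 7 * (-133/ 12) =-219317/ 249950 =-0.88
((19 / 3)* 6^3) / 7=1368 / 7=195.43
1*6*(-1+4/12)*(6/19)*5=-120/19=-6.32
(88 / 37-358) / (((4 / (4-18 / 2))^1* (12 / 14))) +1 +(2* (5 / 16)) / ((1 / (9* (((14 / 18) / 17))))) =2615997 / 5032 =519.87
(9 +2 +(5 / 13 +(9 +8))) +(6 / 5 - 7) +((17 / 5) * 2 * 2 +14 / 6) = 7511 / 195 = 38.52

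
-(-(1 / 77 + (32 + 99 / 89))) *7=227008 / 979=231.88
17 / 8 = 2.12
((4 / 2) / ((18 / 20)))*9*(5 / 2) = 50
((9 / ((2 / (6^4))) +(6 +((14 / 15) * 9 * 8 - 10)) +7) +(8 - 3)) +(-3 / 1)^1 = 29521 / 5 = 5904.20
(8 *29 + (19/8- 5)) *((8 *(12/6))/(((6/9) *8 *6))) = 1835/16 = 114.69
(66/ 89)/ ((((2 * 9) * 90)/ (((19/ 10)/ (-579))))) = -0.00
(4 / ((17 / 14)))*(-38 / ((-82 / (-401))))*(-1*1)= 426664 / 697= 612.14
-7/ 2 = -3.50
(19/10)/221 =19/2210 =0.01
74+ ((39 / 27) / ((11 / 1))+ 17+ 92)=18130 / 99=183.13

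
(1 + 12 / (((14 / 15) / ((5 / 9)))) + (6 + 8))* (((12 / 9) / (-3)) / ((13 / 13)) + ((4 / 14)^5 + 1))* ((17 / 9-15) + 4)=-1071745330 / 9529569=-112.47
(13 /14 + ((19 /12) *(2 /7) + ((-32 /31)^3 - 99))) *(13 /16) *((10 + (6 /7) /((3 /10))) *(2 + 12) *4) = -57750.60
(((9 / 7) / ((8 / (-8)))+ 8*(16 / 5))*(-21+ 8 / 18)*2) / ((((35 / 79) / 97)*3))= -482569762 / 6615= -72950.83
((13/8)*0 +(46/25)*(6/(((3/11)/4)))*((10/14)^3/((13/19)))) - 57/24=2991759/35672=83.87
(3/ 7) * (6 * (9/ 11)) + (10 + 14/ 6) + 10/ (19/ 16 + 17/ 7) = 107293/ 6237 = 17.20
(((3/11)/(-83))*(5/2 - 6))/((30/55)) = 7/332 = 0.02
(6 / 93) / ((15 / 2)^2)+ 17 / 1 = 118583 / 6975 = 17.00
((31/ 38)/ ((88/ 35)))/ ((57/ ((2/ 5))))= 217/ 95304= 0.00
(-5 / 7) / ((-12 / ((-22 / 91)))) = -55 / 3822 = -0.01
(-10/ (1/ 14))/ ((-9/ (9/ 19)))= 140/ 19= 7.37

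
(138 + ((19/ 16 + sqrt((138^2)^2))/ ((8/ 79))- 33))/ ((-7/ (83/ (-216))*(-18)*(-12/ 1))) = 1999184231/ 41803776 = 47.82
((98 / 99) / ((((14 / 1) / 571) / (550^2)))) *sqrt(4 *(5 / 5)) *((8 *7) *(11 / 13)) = 135418360000 / 117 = 1157421880.34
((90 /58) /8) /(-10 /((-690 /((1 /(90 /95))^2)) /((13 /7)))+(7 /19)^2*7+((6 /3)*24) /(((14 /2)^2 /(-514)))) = -4448871945 /11526234106442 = -0.00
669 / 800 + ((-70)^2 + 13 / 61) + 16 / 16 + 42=241269609 / 48800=4944.05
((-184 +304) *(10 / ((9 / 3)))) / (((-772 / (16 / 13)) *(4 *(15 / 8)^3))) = -0.02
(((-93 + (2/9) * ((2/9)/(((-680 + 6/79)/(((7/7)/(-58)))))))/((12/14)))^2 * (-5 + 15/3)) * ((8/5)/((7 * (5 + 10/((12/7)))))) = 0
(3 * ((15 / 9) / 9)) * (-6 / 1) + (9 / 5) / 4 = -2.88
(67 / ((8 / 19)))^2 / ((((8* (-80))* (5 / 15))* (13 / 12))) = -14584761 / 133120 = -109.56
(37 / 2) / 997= 37 / 1994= 0.02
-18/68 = -9/34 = -0.26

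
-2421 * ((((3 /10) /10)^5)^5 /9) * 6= -0.00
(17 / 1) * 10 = 170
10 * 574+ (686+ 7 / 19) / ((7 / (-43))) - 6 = 28837 / 19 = 1517.74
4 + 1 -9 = -4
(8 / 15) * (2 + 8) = 16 / 3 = 5.33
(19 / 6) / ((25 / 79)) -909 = -134849 / 150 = -898.99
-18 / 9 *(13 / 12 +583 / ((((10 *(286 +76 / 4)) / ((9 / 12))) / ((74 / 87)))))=-319819 / 132675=-2.41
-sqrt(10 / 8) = -sqrt(5) / 2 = -1.12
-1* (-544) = 544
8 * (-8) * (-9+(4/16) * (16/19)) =10688/19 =562.53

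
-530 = -530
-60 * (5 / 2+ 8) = -630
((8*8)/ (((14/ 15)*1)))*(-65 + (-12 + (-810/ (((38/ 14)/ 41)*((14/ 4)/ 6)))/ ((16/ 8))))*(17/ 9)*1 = -545966560/ 399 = -1368337.24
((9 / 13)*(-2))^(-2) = 169 / 324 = 0.52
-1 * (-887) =887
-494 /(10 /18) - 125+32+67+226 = -3446 /5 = -689.20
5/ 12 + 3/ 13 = 101/ 156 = 0.65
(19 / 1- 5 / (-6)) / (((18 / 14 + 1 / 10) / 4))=16660 / 291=57.25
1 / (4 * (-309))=-1 / 1236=-0.00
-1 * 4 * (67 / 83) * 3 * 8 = -6432 / 83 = -77.49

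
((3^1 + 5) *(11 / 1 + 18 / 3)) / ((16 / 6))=51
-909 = -909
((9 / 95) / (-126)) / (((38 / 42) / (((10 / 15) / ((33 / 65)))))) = -13 / 11913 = -0.00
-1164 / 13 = -89.54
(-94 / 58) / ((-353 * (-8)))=-47 / 81896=-0.00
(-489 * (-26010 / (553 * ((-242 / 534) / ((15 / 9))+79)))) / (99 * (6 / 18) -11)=943317675 / 71037274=13.28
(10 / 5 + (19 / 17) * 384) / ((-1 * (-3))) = 7330 / 51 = 143.73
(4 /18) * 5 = 10 /9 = 1.11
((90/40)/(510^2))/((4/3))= 3/462400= 0.00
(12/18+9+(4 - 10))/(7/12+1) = 44/19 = 2.32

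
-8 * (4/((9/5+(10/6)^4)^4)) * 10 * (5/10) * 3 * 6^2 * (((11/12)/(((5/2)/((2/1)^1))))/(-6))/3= 1183784827500/13788812262241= 0.09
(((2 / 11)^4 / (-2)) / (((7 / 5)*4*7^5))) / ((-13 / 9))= 0.00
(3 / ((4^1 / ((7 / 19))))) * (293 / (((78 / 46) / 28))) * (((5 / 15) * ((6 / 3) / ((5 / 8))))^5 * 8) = 2770010636288 / 187565625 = 14768.22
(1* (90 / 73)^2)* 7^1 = 56700 / 5329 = 10.64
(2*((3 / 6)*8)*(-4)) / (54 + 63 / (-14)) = -64 / 99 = -0.65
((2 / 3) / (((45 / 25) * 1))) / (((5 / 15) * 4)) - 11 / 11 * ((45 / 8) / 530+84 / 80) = -29873 / 38160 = -0.78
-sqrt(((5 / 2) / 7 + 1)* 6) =-sqrt(399) / 7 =-2.85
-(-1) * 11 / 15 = 11 / 15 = 0.73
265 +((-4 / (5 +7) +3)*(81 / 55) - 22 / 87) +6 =1314317 / 4785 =274.67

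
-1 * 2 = -2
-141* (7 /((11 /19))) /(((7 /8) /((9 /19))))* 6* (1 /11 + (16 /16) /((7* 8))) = -510138 /847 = -602.29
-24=-24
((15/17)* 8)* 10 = 1200/17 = 70.59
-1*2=-2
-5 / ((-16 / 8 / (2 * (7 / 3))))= 35 / 3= 11.67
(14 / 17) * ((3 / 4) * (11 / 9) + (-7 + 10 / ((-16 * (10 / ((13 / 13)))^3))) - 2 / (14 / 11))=-257221 / 40800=-6.30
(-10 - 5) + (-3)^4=66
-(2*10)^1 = -20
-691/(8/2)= -172.75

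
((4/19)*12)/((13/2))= 96/247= 0.39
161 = 161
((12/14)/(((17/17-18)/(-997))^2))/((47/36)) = 214705944/95081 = 2258.14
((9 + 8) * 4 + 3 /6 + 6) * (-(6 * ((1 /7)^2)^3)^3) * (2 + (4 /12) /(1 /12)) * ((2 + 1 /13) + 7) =-11393136 /21169376772835837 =-0.00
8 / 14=4 / 7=0.57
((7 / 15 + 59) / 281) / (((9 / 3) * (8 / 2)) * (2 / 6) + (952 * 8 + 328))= 223 / 8375205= 0.00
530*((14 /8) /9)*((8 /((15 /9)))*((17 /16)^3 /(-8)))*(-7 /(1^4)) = 12759061 /24576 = 519.17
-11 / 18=-0.61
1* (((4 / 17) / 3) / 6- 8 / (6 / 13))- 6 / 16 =-21659 / 1224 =-17.70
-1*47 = -47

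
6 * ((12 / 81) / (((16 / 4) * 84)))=1 / 378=0.00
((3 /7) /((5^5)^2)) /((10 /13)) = 39 /683593750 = 0.00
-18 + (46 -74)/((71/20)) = -1838/71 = -25.89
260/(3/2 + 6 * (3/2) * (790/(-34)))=-680/543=-1.25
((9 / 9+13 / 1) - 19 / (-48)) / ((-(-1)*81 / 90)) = 3455 / 216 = 16.00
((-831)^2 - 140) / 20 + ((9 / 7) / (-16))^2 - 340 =34181.06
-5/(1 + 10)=-5/11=-0.45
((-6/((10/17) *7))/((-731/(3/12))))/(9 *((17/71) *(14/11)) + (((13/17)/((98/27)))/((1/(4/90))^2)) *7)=597465/3291676832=0.00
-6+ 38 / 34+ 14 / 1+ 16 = 427 / 17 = 25.12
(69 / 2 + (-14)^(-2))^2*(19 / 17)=869025211 / 653072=1330.67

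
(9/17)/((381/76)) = 228/2159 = 0.11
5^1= 5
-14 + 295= 281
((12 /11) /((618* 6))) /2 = 0.00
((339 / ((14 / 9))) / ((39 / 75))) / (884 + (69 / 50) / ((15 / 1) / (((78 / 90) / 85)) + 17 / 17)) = 5213396250 / 10996706461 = 0.47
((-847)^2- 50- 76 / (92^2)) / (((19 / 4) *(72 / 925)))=1404086753125 / 723672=1940225.34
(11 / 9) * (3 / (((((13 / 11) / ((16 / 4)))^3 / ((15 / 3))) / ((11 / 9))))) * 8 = 412290560 / 59319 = 6950.40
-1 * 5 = -5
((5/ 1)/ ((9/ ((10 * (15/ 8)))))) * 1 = 125/ 12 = 10.42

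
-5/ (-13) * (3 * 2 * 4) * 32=295.38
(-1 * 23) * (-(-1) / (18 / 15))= -115 / 6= -19.17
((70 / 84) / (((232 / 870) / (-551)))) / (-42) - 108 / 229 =40.53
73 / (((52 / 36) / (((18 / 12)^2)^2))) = 53217 / 208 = 255.85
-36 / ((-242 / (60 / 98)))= 0.09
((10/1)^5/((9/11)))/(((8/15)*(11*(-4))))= -15625/3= -5208.33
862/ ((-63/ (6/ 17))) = -1724/ 357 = -4.83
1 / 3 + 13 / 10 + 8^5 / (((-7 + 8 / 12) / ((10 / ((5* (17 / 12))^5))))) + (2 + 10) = 1085679422239 / 101164811250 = 10.73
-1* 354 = -354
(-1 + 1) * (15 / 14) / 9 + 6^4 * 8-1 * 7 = 10361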